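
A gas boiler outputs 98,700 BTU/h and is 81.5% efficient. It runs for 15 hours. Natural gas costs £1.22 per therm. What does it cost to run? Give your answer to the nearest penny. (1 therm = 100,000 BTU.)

£22.16

Heat delivered = 98,700 BTU/h × 15 h = 1,480,500 BTU
Gas input = 1,480,500 / 0.815 = 1,816,564 BTU
= 1,816,564 / 100,000 = 18.17 therm
Cost = 18.17 × £1.22/therm = £22.16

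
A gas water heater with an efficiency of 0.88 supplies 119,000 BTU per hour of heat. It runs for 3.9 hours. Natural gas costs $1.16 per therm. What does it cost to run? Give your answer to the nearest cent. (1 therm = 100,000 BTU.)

Heat delivered = 119,000 BTU/h × 3.9 h = 464,100 BTU
Gas input = 464,100 / 0.88 = 527,386 BTU
= 527,386 / 100,000 = 5.274 therm
Cost = 5.274 × $1.16/therm = $6.12

$6.12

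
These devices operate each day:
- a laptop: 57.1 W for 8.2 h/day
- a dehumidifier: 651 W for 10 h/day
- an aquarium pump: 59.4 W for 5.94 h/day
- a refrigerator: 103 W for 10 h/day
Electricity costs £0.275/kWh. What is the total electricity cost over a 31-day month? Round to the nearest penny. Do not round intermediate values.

laptop: 57.1 W × 8.2 h × 31 d = 14,515 Wh = 14.51 kWh
dehumidifier: 651 W × 10 h × 31 d = 201,810 Wh = 201.8 kWh
aquarium pump: 59.4 W × 5.94 h × 31 d = 10,938 Wh = 10.94 kWh
refrigerator: 103 W × 10 h × 31 d = 31,930 Wh = 31.93 kWh
Total energy = 14.51 + 201.8 + 10.94 + 31.93 = 259.2 kWh
Cost = 259.2 kWh × £0.275 = £71.28

£71.28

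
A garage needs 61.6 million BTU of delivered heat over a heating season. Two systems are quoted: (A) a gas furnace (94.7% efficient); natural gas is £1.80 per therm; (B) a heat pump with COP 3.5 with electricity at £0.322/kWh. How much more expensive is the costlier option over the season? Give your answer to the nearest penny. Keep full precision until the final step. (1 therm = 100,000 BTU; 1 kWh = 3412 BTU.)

£490.11

Heat load = 61.6 × 10⁶ BTU = 61,600,000 BTU
Gas: input = 61,600,000 / 0.947 = 65,047,518 BTU = 650.5 therm → 650.5 × £1.80 = £1,170.86
Heat pump: 61,600,000 BTU / 3412 = 18,050 kWh heat; / 3.5 = 5,158 kWh in → × £0.322 = £1,660.96
Difference = |£1,170.86 − £1,660.96| = £490.11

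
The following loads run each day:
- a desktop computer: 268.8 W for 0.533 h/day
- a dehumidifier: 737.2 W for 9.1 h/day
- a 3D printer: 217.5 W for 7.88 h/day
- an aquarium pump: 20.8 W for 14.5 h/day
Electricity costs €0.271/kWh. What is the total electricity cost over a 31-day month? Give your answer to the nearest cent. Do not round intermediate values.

desktop computer: 268.8 W × 0.533 h × 31 d = 4,441 Wh = 4.441 kWh
dehumidifier: 737.2 W × 9.1 h × 31 d = 207,964 Wh = 208 kWh
3D printer: 217.5 W × 7.88 h × 31 d = 53,131 Wh = 53.13 kWh
aquarium pump: 20.8 W × 14.5 h × 31 d = 9,350 Wh = 9.35 kWh
Total energy = 4.441 + 208 + 53.13 + 9.35 = 274.9 kWh
Cost = 274.9 kWh × €0.271 = €74.49

€74.49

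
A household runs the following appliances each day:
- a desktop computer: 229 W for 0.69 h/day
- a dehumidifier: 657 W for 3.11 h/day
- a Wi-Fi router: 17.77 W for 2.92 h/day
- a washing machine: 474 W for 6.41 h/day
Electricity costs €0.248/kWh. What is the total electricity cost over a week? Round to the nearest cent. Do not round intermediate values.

€9.19

desktop computer: 229 W × 0.69 h × 7 d = 1,106 Wh = 1.106 kWh
dehumidifier: 657 W × 3.11 h × 7 d = 14,303 Wh = 14.3 kWh
Wi-Fi router: 17.77 W × 2.92 h × 7 d = 363 Wh = 0.3632 kWh
washing machine: 474 W × 6.41 h × 7 d = 21,268 Wh = 21.27 kWh
Total energy = 1.106 + 14.3 + 0.3632 + 21.27 = 37.04 kWh
Cost = 37.04 kWh × €0.248 = €9.19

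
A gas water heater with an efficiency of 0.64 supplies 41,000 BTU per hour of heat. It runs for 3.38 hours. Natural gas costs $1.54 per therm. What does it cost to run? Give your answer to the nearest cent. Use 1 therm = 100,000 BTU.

$3.33

Heat delivered = 41,000 BTU/h × 3.38 h = 138,580 BTU
Gas input = 138,580 / 0.64 = 216,531 BTU
= 216,531 / 100,000 = 2.165 therm
Cost = 2.165 × $1.54/therm = $3.33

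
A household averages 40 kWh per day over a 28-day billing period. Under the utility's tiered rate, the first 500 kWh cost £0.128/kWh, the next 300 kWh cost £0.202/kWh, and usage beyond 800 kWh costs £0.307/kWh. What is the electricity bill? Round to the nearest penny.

Usage = 40 kWh/day × 28 days = 1120 kWh
First 500 kWh × £0.128 = £64.00
Next 300 kWh × £0.202 = £60.60
Remaining 320 kWh × £0.307 = £98.24
Total = £222.84

£222.84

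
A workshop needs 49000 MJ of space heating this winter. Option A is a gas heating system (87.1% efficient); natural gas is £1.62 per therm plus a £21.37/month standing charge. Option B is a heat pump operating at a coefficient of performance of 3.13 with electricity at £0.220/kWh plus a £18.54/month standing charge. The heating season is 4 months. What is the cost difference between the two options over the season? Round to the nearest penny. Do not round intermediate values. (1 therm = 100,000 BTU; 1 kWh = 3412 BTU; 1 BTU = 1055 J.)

£81.61

Heat load = 49000 MJ = 49,000,000,000 J / 1055 = 46,445,498 BTU
Gas: input = 46,445,498 / 0.871 = 53,324,337 BTU = 533.2 therm → 533.2 × £1.62 = £863.85; + 4 × £21.37 standing = £949.33
Heat pump: 46,445,498 BTU / 3412 = 13,610 kWh heat; / 3.13 = 4,349 kWh in → × £0.220 = £956.78; + 4 × £18.54 standing = £1,030.94
Difference = |£949.33 − £1,030.94| = £81.61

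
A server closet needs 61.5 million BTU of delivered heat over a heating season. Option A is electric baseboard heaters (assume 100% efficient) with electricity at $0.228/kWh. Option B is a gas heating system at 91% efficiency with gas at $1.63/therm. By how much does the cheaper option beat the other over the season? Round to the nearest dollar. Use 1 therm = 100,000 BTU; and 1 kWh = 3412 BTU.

$3008

Heat load = 61.5 × 10⁶ BTU = 61,500,000 BTU
Gas: input = 61,500,000 / 0.91 = 67,582,418 BTU = 675.8 therm → 675.8 × $1.63 = $1,101.59
Electric: 61,500,000 BTU / 3412 = 18,020 kWh → × $0.228 = $4,109.61
Difference = |$1,101.59 − $4,109.61| = $3,008.02 ≈ $3008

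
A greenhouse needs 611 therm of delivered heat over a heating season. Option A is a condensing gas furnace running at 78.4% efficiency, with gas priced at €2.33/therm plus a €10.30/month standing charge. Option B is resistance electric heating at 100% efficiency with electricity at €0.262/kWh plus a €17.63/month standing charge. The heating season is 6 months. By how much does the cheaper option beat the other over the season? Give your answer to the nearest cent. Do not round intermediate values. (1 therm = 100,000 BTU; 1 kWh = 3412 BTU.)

Heat load = 611 therm × 100,000 = 61,100,000 BTU
Gas: input = 61,100,000 / 0.784 = 77,933,673 BTU = 779.3 therm → 779.3 × €2.33 = €1,815.85; + 6 × €10.30 standing = €1,877.65
Electric: 61,100,000 BTU / 3412 = 17,910 kWh → × €0.262 = €4,691.74; + 6 × €17.63 standing = €4,797.52
Difference = |€1,877.65 − €4,797.52| = €2,919.86

€2919.86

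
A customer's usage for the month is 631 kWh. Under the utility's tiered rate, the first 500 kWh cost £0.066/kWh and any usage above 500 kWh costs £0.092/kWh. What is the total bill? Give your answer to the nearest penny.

First 500 kWh × £0.066 = £33.00
Remaining 131 kWh × £0.092 = £12.05
Total = £45.05

£45.05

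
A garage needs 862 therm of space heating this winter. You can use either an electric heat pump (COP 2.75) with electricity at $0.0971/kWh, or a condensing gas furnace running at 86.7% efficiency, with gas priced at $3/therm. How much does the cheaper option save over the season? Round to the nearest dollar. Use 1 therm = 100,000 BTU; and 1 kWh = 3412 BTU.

$2091

Heat load = 862 therm × 100,000 = 86,200,000 BTU
Gas: input = 86,200,000 / 0.867 = 99,423,299 BTU = 994.2 therm → 994.2 × $3 = $2,982.70
Heat pump: 86,200,000 BTU / 3412 = 25,260 kWh heat; / 2.75 = 9,187 kWh in → × $0.0971 = $892.04
Difference = |$2,982.70 − $892.04| = $2,090.66 ≈ $2091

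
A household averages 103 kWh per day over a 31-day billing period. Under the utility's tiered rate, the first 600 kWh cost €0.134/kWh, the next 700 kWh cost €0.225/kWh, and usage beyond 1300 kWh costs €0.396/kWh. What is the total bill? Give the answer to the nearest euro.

€988

Usage = 103 kWh/day × 31 days = 3193 kWh
First 600 kWh × €0.134 = €80.40
Next 700 kWh × €0.225 = €157.50
Remaining 1893 kWh × €0.396 = €749.63
Total = €987.53 ≈ €988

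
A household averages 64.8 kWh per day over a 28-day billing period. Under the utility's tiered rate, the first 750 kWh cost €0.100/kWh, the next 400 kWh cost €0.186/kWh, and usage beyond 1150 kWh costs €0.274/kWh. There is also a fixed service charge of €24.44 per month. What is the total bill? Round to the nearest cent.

Usage = 64.8 kWh/day × 28 days = 1814.4 kWh
First 750 kWh × €0.100 = €75.00
Next 400 kWh × €0.186 = €74.40
Remaining 664.4 kWh × €0.274 = €182.05
Energy charge = €331.45; + service €24.44 = €355.89

€355.89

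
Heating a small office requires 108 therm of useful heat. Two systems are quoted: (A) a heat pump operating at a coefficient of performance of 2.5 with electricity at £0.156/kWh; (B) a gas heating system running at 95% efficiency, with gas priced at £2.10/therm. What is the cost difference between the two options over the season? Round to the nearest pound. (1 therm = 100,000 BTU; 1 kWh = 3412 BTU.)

Heat load = 108 therm × 100,000 = 10,800,000 BTU
Gas: input = 10,800,000 / 0.95 = 11,368,421 BTU = 113.7 therm → 113.7 × £2.10 = £238.74
Heat pump: 10,800,000 BTU / 3412 = 3,165 kWh heat; / 2.5 = 1,266 kWh in → × £0.156 = £197.51
Difference = |£238.74 − £197.51| = £41.22 ≈ £41

£41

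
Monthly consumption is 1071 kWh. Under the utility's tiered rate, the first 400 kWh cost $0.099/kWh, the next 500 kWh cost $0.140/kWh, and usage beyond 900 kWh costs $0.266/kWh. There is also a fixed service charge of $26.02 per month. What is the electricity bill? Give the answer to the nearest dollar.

First 400 kWh × $0.099 = $39.60
Next 500 kWh × $0.140 = $70.00
Remaining 171 kWh × $0.266 = $45.49
Energy charge = $155.09; + service $26.02 = $181.11 ≈ $181

$181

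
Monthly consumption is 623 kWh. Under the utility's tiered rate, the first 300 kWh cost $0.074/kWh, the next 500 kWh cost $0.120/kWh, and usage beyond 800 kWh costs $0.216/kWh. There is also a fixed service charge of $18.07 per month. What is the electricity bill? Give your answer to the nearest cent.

$79.03

First 300 kWh × $0.074 = $22.20
Next 323 kWh × $0.120 = $38.76
Remaining tier: 0 kWh (not reached)
Energy charge = $60.96; + service $18.07 = $79.03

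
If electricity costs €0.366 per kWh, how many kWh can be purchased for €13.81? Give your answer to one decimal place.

37.7 kWh

€13.81 / €0.366 per kWh = 37.73 kWh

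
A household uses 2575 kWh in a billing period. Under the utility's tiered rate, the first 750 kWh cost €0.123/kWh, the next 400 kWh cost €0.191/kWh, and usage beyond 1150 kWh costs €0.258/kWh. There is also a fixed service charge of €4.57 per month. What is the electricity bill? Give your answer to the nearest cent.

€540.87

First 750 kWh × €0.123 = €92.25
Next 400 kWh × €0.191 = €76.40
Remaining 1425 kWh × €0.258 = €367.65
Energy charge = €536.30; + service €4.57 = €540.87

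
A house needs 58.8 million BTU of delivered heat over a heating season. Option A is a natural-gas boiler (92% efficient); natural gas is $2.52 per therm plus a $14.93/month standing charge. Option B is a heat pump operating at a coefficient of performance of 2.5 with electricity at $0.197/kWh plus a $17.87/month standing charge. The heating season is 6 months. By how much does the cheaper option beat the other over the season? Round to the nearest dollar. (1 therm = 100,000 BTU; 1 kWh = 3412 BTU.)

Heat load = 58.8 × 10⁶ BTU = 58,800,000 BTU
Gas: input = 58,800,000 / 0.920 = 63,913,043 BTU = 639.1 therm → 639.1 × $2.52 = $1,610.61; + 6 × $14.93 standing = $1,700.19
Heat pump: 58,800,000 BTU / 3412 = 17,230 kWh heat; / 2.5 = 6,893 kWh in → × $0.197 = $1,357.98; + 6 × $17.87 standing = $1,465.20
Difference = |$1,700.19 − $1,465.20| = $234.99 ≈ $235

$235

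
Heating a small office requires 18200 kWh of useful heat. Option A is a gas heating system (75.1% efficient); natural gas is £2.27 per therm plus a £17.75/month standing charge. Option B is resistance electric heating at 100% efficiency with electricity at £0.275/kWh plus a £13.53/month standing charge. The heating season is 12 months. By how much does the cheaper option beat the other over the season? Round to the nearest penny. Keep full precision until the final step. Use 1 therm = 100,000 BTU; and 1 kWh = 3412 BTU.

Heat load = 18200 kWh × 3412 = 62,098,400 BTU
Gas: input = 62,098,400 / 0.751 = 82,687,617 BTU = 826.9 therm → 826.9 × £2.27 = £1,877.01; + 12 × £17.75 standing = £2,090.01
Electric: 62,098,400 BTU / 3412 = 18,200 kWh → × £0.275 = £5,005.00; + 12 × £13.53 standing = £5,167.36
Difference = |£2,090.01 − £5,167.36| = £3,077.35

£3077.35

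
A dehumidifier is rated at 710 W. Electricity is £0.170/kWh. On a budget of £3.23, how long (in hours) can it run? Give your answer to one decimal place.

26.8 h

Energy budget = £3.23 / £0.170 per kWh = 19 kWh = 19,000 Wh
Runtime = 19,000 Wh / 710 W = 26.76 h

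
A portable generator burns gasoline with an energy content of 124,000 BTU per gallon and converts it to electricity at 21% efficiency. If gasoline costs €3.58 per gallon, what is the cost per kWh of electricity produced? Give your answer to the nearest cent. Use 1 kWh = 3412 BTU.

€0.47

Electrical output per gallon = 124,000 BTU × 0.21 / 3412 BTU/kWh = 7.632 kWh
Cost per kWh = €3.58 / 7.632 kWh = €0.469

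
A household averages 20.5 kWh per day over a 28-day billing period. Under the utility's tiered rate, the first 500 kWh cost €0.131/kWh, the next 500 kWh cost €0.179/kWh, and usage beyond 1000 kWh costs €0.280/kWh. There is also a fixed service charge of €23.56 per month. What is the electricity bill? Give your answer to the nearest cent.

Usage = 20.5 kWh/day × 28 days = 574 kWh
First 500 kWh × €0.131 = €65.50
Next 74 kWh × €0.179 = €13.25
Remaining tier: 0 kWh (not reached)
Energy charge = €78.75; + service €23.56 = €102.31

€102.31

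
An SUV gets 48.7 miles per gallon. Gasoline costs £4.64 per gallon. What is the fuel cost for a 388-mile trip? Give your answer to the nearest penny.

Fuel = 388 mi / 48.7 mpg = 7.967 gal
Cost = 7.967 gal × £4.64/gal = £36.97

£36.97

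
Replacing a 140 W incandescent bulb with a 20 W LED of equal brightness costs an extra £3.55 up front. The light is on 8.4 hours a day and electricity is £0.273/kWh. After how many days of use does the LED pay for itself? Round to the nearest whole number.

Power saved = 140 − 20 = 120 W
Daily energy saved = 120 W × 8.4 h = 1008 Wh = 1.008 kWh
Daily savings = 1.008 × £0.273 = £0.2752
Payback = £3.55 / £0.2752 per day = 12.9 days

13 days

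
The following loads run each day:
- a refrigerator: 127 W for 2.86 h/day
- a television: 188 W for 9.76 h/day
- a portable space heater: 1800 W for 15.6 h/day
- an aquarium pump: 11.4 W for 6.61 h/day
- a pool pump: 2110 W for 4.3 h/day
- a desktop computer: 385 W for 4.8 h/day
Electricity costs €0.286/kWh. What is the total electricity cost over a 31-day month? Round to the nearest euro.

refrigerator: 127 W × 2.86 h × 31 d = 11,260 Wh = 11.26 kWh
television: 188 W × 9.76 h × 31 d = 56,881 Wh = 56.88 kWh
portable space heater: 1800 W × 15.6 h × 31 d = 870,480 Wh = 870.5 kWh
aquarium pump: 11.4 W × 6.61 h × 31 d = 2,336 Wh = 2.336 kWh
pool pump: 2110 W × 4.3 h × 31 d = 281,263 Wh = 281.3 kWh
desktop computer: 385 W × 4.8 h × 31 d = 57,288 Wh = 57.29 kWh
Total energy = 11.26 + 56.88 + 870.5 + 2.336 + 281.3 + 57.29 = 1,280 kWh
Cost = 1,280 kWh × €0.286 = €365.94 ≈ €366

€366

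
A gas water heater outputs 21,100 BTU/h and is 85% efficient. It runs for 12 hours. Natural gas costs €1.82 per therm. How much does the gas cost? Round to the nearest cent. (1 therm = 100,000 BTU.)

Heat delivered = 21,100 BTU/h × 12 h = 253,200 BTU
Gas input = 253,200 / 0.85 = 297,882 BTU
= 297,882 / 100,000 = 2.979 therm
Cost = 2.979 × €1.82/therm = €5.42

€5.42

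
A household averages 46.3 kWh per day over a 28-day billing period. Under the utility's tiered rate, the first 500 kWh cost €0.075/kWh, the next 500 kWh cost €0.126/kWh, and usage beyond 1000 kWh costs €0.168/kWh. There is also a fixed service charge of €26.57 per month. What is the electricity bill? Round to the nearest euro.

Usage = 46.3 kWh/day × 28 days = 1296.4 kWh
First 500 kWh × €0.075 = €37.50
Next 500 kWh × €0.126 = €63.00
Remaining 296.4 kWh × €0.168 = €49.80
Energy charge = €150.30; + service €26.57 = €176.87 ≈ €177

€177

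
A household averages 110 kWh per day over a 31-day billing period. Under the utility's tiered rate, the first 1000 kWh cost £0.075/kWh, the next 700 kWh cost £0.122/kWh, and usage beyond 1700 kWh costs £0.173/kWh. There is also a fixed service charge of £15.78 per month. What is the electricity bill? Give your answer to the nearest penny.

Usage = 110 kWh/day × 31 days = 3410 kWh
First 1000 kWh × £0.075 = £75.00
Next 700 kWh × £0.122 = £85.40
Remaining 1710 kWh × £0.173 = £295.83
Energy charge = £456.23; + service £15.78 = £472.01

£472.01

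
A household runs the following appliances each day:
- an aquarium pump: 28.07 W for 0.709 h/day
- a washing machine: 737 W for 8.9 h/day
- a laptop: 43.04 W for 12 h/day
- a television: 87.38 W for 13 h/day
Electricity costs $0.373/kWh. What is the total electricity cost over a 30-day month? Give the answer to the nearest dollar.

aquarium pump: 28.07 W × 0.709 h × 30 d = 597 Wh = 0.597 kWh
washing machine: 737 W × 8.9 h × 30 d = 196,779 Wh = 196.8 kWh
laptop: 43.04 W × 12 h × 30 d = 15,494 Wh = 15.49 kWh
television: 87.38 W × 13 h × 30 d = 34,078 Wh = 34.08 kWh
Total energy = 0.597 + 196.8 + 15.49 + 34.08 = 246.9 kWh
Cost = 246.9 kWh × $0.373 = $92.11 ≈ $92

$92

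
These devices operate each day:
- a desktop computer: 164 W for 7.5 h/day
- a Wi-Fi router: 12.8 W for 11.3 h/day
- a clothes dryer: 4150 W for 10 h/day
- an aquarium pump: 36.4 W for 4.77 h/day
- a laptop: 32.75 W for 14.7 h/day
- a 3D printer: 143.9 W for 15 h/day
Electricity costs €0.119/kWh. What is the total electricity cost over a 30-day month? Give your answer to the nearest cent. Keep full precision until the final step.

desktop computer: 164 W × 7.5 h × 30 d = 36,900 Wh = 36.9 kWh
Wi-Fi router: 12.8 W × 11.3 h × 30 d = 4,339 Wh = 4.339 kWh
clothes dryer: 4150 W × 10 h × 30 d = 1,245,000 Wh = 1,245 kWh
aquarium pump: 36.4 W × 4.77 h × 30 d = 5,209 Wh = 5.209 kWh
laptop: 32.75 W × 14.7 h × 30 d = 14,443 Wh = 14.44 kWh
3D printer: 143.9 W × 15 h × 30 d = 64,755 Wh = 64.75 kWh
Total energy = 36.9 + 4.339 + 1,245 + 5.209 + 14.44 + 64.75 = 1,371 kWh
Cost = 1,371 kWh × €0.119 = €163.11

€163.11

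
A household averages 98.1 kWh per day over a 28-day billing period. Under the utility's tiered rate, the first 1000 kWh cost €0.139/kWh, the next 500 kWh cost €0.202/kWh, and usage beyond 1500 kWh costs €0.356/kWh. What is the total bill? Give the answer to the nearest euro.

Usage = 98.1 kWh/day × 28 days = 2746.8 kWh
First 1000 kWh × €0.139 = €139.00
Next 500 kWh × €0.202 = €101.00
Remaining 1246.8 kWh × €0.356 = €443.86
Total = €683.86 ≈ €684

€684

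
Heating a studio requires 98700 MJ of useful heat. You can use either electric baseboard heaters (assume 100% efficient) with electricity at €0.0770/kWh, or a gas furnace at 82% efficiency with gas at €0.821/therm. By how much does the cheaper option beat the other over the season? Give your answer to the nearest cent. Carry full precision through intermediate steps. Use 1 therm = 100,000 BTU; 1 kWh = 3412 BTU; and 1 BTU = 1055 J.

€1174.60

Heat load = 98700 MJ = 98,700,000,000 J / 1055 = 93,554,502 BTU
Gas: input = 93,554,502 / 0.82 = 114,090,857 BTU = 1,141 therm → 1,141 × €0.821 = €936.69
Electric: 93,554,502 BTU / 3412 = 27,420 kWh → × €0.0770 = €2,111.28
Difference = |€936.69 − €2,111.28| = €1,174.60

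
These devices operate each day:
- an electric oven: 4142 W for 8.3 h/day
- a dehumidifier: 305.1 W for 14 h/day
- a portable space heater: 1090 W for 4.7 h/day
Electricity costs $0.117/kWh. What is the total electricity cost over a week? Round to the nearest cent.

electric oven: 4142 W × 8.3 h × 7 d = 240,650 Wh = 240.7 kWh
dehumidifier: 305.1 W × 14 h × 7 d = 29,900 Wh = 29.9 kWh
portable space heater: 1090 W × 4.7 h × 7 d = 35,861 Wh = 35.86 kWh
Total energy = 240.7 + 29.9 + 35.86 = 306.4 kWh
Cost = 306.4 kWh × $0.117 = $35.85

$35.85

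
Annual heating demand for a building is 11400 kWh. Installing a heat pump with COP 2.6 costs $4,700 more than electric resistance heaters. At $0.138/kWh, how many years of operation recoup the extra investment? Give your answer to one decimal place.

4.9 years

Resistance: 11400 kWh × $0.138 = $1,573.20/yr
Heat pump: 11400 / 2.6 = 4385 kWh in → × $0.138 = $605.08/yr
Annual savings = $968.12
Payback = $4,700 / $968.12 = 4.85 years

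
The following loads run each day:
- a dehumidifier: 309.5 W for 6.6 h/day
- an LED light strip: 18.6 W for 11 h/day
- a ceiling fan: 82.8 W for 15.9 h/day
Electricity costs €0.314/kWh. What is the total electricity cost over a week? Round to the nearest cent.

dehumidifier: 309.5 W × 6.6 h × 7 d = 14,299 Wh = 14.3 kWh
LED light strip: 18.6 W × 11 h × 7 d = 1,432 Wh = 1.432 kWh
ceiling fan: 82.8 W × 15.9 h × 7 d = 9,216 Wh = 9.216 kWh
Total energy = 14.3 + 1.432 + 9.216 = 24.95 kWh
Cost = 24.95 kWh × €0.314 = €7.83

€7.83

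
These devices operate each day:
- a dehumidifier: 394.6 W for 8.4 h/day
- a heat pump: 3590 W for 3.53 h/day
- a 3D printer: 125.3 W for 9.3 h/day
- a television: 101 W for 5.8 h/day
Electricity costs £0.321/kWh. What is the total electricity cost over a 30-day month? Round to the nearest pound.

dehumidifier: 394.6 W × 8.4 h × 30 d = 99,439 Wh = 99.44 kWh
heat pump: 3590 W × 3.53 h × 30 d = 380,181 Wh = 380.2 kWh
3D printer: 125.3 W × 9.3 h × 30 d = 34,959 Wh = 34.96 kWh
television: 101 W × 5.8 h × 30 d = 17,574 Wh = 17.57 kWh
Total energy = 99.44 + 380.2 + 34.96 + 17.57 = 532.2 kWh
Cost = 532.2 kWh × £0.321 = £170.82 ≈ £171

£171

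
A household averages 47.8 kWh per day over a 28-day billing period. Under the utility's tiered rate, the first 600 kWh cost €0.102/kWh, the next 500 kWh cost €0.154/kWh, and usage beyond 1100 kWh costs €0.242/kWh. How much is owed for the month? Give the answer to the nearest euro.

Usage = 47.8 kWh/day × 28 days = 1338.4 kWh
First 600 kWh × €0.102 = €61.20
Next 500 kWh × €0.154 = €77.00
Remaining 238.4 kWh × €0.242 = €57.69
Total = €195.89 ≈ €196

€196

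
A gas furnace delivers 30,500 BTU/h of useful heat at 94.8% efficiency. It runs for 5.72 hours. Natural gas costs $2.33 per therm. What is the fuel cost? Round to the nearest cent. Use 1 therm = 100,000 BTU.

$4.29

Heat delivered = 30,500 BTU/h × 5.72 h = 174,460 BTU
Gas input = 174,460 / 0.948 = 184,030 BTU
= 184,030 / 100,000 = 1.84 therm
Cost = 1.84 × $2.33/therm = $4.29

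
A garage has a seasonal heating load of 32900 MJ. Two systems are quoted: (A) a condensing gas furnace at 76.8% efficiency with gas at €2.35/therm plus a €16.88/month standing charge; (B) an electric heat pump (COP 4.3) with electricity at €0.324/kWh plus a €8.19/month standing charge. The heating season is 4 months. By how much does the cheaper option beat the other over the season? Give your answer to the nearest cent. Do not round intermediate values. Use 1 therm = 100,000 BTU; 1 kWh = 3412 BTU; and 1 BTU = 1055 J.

€300.31

Heat load = 32900 MJ = 32,900,000,000 J / 1055 = 31,184,834 BTU
Gas: input = 31,184,834 / 0.768 = 40,605,253 BTU = 406.1 therm → 406.1 × €2.35 = €954.22; + 4 × €16.88 standing = €1,021.74
Heat pump: 31,184,834 BTU / 3412 = 9,140 kWh heat; / 4.3 = 2,126 kWh in → × €0.324 = €688.67; + 4 × €8.19 standing = €721.43
Difference = |€1,021.74 − €721.43| = €300.31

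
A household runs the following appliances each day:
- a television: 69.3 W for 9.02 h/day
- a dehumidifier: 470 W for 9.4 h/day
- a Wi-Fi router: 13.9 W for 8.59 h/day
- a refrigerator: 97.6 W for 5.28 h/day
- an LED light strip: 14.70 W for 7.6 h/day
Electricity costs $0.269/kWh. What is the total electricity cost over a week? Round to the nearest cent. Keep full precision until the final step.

television: 69.3 W × 9.02 h × 7 d = 4,376 Wh = 4.376 kWh
dehumidifier: 470 W × 9.4 h × 7 d = 30,926 Wh = 30.93 kWh
Wi-Fi router: 13.9 W × 8.59 h × 7 d = 836 Wh = 0.8358 kWh
refrigerator: 97.6 W × 5.28 h × 7 d = 3,607 Wh = 3.607 kWh
LED light strip: 14.70 W × 7.6 h × 7 d = 782 Wh = 0.782 kWh
Total energy = 4.376 + 30.93 + 0.8358 + 3.607 + 0.782 = 40.53 kWh
Cost = 40.53 kWh × $0.269 = $10.90

$10.90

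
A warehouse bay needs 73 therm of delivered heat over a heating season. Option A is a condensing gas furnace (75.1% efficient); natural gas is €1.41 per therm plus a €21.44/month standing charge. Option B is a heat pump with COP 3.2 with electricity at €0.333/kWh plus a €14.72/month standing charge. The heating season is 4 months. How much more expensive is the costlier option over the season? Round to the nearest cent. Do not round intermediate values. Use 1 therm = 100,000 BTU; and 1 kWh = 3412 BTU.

Heat load = 73 therm × 100,000 = 7,300,000 BTU
Gas: input = 7,300,000 / 0.751 = 9,720,373 BTU = 97.2 therm → 97.2 × €1.41 = €137.06; + 4 × €21.44 standing = €222.82
Heat pump: 7,300,000 BTU / 3412 = 2,140 kWh heat; / 3.2 = 668.6 kWh in → × €0.333 = €222.64; + 4 × €14.72 standing = €281.52
Difference = |€222.82 − €281.52| = €58.71

€58.71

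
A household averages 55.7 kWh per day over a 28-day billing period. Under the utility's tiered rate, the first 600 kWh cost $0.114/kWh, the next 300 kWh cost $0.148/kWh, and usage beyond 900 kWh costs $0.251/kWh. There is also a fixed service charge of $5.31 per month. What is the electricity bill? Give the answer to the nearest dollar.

Usage = 55.7 kWh/day × 28 days = 1559.6 kWh
First 600 kWh × $0.114 = $68.40
Next 300 kWh × $0.148 = $44.40
Remaining 659.6 kWh × $0.251 = $165.56
Energy charge = $278.36; + service $5.31 = $283.67 ≈ $284

$284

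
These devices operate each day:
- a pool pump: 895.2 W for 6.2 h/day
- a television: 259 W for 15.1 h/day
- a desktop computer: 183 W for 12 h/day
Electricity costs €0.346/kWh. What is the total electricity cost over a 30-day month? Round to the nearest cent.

pool pump: 895.2 W × 6.2 h × 30 d = 166,507 Wh = 166.5 kWh
television: 259 W × 15.1 h × 30 d = 117,327 Wh = 117.3 kWh
desktop computer: 183 W × 12 h × 30 d = 65,880 Wh = 65.88 kWh
Total energy = 166.5 + 117.3 + 65.88 = 349.7 kWh
Cost = 349.7 kWh × €0.346 = €121.00

€121.00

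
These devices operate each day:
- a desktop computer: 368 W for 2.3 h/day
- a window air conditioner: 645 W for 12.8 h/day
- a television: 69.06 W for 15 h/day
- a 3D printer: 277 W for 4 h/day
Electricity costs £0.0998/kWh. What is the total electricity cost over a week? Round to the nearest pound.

desktop computer: 368 W × 2.3 h × 7 d = 5,925 Wh = 5.925 kWh
window air conditioner: 645 W × 12.8 h × 7 d = 57,792 Wh = 57.79 kWh
television: 69.06 W × 15 h × 7 d = 7,251 Wh = 7.251 kWh
3D printer: 277 W × 4 h × 7 d = 7,756 Wh = 7.756 kWh
Total energy = 5.925 + 57.79 + 7.251 + 7.756 = 78.72 kWh
Cost = 78.72 kWh × £0.0998 = £7.86 ≈ £8

£8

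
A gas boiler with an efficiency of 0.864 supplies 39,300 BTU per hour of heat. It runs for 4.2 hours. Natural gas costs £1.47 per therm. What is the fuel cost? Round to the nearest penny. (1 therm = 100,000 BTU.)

Heat delivered = 39,300 BTU/h × 4.2 h = 165,060 BTU
Gas input = 165,060 / 0.864 = 191,042 BTU
= 191,042 / 100,000 = 1.91 therm
Cost = 1.91 × £1.47/therm = £2.81

£2.81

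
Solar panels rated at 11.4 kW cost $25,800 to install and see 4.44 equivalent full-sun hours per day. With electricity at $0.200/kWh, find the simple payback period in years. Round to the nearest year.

Daily generation = 11.4 kW × 4.44 h = 50.62 kWh
Annual generation = 50.62 × 365 = 18475 kWh
Annual savings = 18475 × $0.200 = $3,694.97
Payback = $25,800 / $3,694.97 = 6.98 years

7 years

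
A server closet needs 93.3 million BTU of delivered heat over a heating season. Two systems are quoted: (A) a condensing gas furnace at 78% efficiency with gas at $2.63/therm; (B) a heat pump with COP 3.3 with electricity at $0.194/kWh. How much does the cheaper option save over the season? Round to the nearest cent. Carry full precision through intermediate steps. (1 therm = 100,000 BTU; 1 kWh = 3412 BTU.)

$1538.35

Heat load = 93.3 × 10⁶ BTU = 93,300,000 BTU
Gas: input = 93,300,000 / 0.78 = 119,615,385 BTU = 1,196 therm → 1,196 × $2.63 = $3,145.88
Heat pump: 93,300,000 BTU / 3412 = 27,340 kWh heat; / 3.3 = 8,286 kWh in → × $0.194 = $1,607.53
Difference = |$3,145.88 − $1,607.53| = $1,538.35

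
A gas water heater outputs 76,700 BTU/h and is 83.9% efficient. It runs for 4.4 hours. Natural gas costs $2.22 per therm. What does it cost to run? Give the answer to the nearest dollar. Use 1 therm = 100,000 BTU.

$9

Heat delivered = 76,700 BTU/h × 4.4 h = 337,480 BTU
Gas input = 337,480 / 0.839 = 402,241 BTU
= 402,241 / 100,000 = 4.022 therm
Cost = 4.022 × $2.22/therm = $8.93 ≈ $9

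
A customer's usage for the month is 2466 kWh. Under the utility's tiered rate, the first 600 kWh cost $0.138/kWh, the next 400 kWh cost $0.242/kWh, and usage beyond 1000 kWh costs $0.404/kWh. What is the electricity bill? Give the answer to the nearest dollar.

First 600 kWh × $0.138 = $82.80
Next 400 kWh × $0.242 = $96.80
Remaining 1466 kWh × $0.404 = $592.26
Total = $771.86 ≈ $772

$772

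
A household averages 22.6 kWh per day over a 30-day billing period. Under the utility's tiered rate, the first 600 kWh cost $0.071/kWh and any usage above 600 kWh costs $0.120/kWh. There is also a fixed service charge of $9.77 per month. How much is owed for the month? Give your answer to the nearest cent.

Usage = 22.6 kWh/day × 30 days = 678 kWh
First 600 kWh × $0.071 = $42.60
Remaining 78 kWh × $0.120 = $9.36
Energy charge = $51.96; + service $9.77 = $61.73

$61.73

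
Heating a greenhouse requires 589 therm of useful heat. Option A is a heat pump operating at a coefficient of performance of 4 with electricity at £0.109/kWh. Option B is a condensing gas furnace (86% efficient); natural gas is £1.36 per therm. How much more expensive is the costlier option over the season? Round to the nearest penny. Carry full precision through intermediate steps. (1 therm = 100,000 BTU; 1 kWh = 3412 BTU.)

Heat load = 589 therm × 100,000 = 58,900,000 BTU
Gas: input = 58,900,000 / 0.86 = 68,488,372 BTU = 684.9 therm → 684.9 × £1.36 = £931.44
Heat pump: 58,900,000 BTU / 3412 = 17,260 kWh heat; / 4 = 4,316 kWh in → × £0.109 = £470.41
Difference = |£931.44 − £470.41| = £461.04

£461.04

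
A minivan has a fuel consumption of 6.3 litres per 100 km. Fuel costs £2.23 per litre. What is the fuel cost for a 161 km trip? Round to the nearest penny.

Fuel = 6.3 L/100 km × 161 km / 100 = 10.14 L
Cost = 10.14 L × £2.23/L = £22.62

£22.62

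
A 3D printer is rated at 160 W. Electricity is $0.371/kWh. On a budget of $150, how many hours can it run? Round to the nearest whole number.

2527 h

Energy budget = $150 / $0.371 per kWh = 404.3 kWh = 404,313 Wh
Runtime = 404,313 Wh / 160 W = 2,527 h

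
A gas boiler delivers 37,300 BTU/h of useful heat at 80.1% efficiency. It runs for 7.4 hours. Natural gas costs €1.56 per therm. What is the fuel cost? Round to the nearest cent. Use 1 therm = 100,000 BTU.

Heat delivered = 37,300 BTU/h × 7.4 h = 276,020 BTU
Gas input = 276,020 / 0.801 = 344,594 BTU
= 344,594 / 100,000 = 3.446 therm
Cost = 3.446 × €1.56/therm = €5.38

€5.38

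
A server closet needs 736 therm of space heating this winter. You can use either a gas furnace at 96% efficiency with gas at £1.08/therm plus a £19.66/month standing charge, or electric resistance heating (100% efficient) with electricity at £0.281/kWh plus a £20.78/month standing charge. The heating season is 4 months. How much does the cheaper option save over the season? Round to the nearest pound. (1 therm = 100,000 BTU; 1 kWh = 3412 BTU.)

£5238

Heat load = 736 therm × 100,000 = 73,600,000 BTU
Gas: input = 73,600,000 / 0.96 = 76,666,667 BTU = 766.7 therm → 766.7 × £1.08 = £828.00; + 4 × £19.66 standing = £906.64
Electric: 73,600,000 BTU / 3412 = 21,570 kWh → × £0.281 = £6,061.43; + 4 × £20.78 standing = £6,144.55
Difference = |£906.64 − £6,144.55| = £5,237.91 ≈ £5238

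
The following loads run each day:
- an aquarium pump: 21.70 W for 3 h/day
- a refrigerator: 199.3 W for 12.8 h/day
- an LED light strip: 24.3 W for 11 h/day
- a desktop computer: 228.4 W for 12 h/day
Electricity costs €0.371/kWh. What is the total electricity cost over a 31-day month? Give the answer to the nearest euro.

aquarium pump: 21.70 W × 3 h × 31 d = 2,018 Wh = 2.018 kWh
refrigerator: 199.3 W × 12.8 h × 31 d = 79,082 Wh = 79.08 kWh
LED light strip: 24.3 W × 11 h × 31 d = 8,286 Wh = 8.286 kWh
desktop computer: 228.4 W × 12 h × 31 d = 84,965 Wh = 84.96 kWh
Total energy = 2.018 + 79.08 + 8.286 + 84.96 = 174.4 kWh
Cost = 174.4 kWh × €0.371 = €64.68 ≈ €65

€65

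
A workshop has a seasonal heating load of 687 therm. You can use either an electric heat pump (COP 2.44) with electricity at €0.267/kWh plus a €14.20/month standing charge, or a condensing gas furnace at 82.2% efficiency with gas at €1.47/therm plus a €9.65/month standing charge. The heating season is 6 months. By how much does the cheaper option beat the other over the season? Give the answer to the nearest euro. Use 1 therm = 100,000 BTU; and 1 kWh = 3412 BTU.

€1002

Heat load = 687 therm × 100,000 = 68,700,000 BTU
Gas: input = 68,700,000 / 0.822 = 83,576,642 BTU = 835.8 therm → 835.8 × €1.47 = €1,228.58; + 6 × €9.65 standing = €1,286.48
Heat pump: 68,700,000 BTU / 3412 = 20,130 kWh heat; / 2.44 = 8,252 kWh in → × €0.267 = €2,203.28; + 6 × €14.20 standing = €2,288.48
Difference = |€1,286.48 − €2,288.48| = €1,002.00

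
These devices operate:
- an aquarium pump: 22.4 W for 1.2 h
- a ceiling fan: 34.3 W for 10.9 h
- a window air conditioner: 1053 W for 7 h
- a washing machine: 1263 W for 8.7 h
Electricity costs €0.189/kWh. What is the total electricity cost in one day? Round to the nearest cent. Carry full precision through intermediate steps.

aquarium pump: 22.4 W × 1.2 h = 27 Wh = 0.02688 kWh
ceiling fan: 34.3 W × 10.9 h = 374 Wh = 0.3739 kWh
window air conditioner: 1053 W × 7 h = 7,371 Wh = 7.371 kWh
washing machine: 1263 W × 8.7 h = 10,988 Wh = 10.99 kWh
Total energy = 0.02688 + 0.3739 + 7.371 + 10.99 = 18.76 kWh
Cost = 18.76 kWh × €0.189 = €3.55

€3.55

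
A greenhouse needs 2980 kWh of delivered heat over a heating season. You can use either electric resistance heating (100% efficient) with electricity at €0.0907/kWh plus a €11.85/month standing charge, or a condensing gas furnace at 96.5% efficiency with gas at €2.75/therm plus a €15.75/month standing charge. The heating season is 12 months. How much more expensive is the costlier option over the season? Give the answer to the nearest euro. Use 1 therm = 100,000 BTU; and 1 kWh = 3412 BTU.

Heat load = 2980 kWh × 3412 = 10,167,760 BTU
Gas: input = 10,167,760 / 0.965 = 10,536,539 BTU = 105.4 therm → 105.4 × €2.75 = €289.75; + 12 × €15.75 standing = €478.75
Electric: 10,167,760 BTU / 3412 = 2,980 kWh → × €0.0907 = €270.29; + 12 × €11.85 standing = €412.49
Difference = |€478.75 − €412.49| = €66.27 ≈ €66

€66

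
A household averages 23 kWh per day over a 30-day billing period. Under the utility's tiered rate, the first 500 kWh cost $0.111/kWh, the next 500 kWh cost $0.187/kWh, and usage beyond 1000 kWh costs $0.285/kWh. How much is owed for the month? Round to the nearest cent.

$91.03

Usage = 23 kWh/day × 30 days = 690 kWh
First 500 kWh × $0.111 = $55.50
Next 190 kWh × $0.187 = $35.53
Remaining tier: 0 kWh (not reached)
Total = $91.03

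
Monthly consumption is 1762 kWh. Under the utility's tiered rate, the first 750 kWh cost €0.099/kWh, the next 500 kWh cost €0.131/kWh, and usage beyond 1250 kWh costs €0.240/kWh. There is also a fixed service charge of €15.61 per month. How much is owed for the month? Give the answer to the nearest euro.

€278

First 750 kWh × €0.099 = €74.25
Next 500 kWh × €0.131 = €65.50
Remaining 512 kWh × €0.240 = €122.88
Energy charge = €262.63; + service €15.61 = €278.24 ≈ €278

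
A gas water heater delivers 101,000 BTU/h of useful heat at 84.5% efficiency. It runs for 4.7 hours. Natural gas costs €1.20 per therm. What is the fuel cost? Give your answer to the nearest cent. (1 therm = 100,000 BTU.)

€6.74

Heat delivered = 101,000 BTU/h × 4.7 h = 474,700 BTU
Gas input = 474,700 / 0.845 = 561,775 BTU
= 561,775 / 100,000 = 5.618 therm
Cost = 5.618 × €1.20/therm = €6.74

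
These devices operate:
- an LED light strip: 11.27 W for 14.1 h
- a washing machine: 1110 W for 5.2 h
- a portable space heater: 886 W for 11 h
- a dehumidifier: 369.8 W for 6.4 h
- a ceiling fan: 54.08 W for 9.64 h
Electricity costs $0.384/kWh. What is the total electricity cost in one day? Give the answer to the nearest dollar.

LED light strip: 11.27 W × 14.1 h = 159 Wh = 0.1589 kWh
washing machine: 1110 W × 5.2 h = 5,772 Wh = 5.772 kWh
portable space heater: 886 W × 11 h = 9,746 Wh = 9.746 kWh
dehumidifier: 369.8 W × 6.4 h = 2,367 Wh = 2.367 kWh
ceiling fan: 54.08 W × 9.64 h = 521 Wh = 0.5213 kWh
Total energy = 0.1589 + 5.772 + 9.746 + 2.367 + 0.5213 = 18.56 kWh
Cost = 18.56 kWh × $0.384 = $7.13 ≈ $7

$7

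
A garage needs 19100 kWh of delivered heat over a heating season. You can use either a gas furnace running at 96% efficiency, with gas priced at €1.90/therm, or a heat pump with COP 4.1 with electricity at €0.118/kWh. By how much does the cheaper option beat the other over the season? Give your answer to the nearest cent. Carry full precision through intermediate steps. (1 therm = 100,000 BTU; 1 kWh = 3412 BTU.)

Heat load = 19100 kWh × 3412 = 65,169,200 BTU
Gas: input = 65,169,200 / 0.96 = 67,884,583 BTU = 678.8 therm → 678.8 × €1.90 = €1,289.81
Heat pump: 65,169,200 BTU / 3412 = 19,100 kWh heat; / 4.1 = 4,659 kWh in → × €0.118 = €549.71
Difference = |€1,289.81 − €549.71| = €740.10

€740.10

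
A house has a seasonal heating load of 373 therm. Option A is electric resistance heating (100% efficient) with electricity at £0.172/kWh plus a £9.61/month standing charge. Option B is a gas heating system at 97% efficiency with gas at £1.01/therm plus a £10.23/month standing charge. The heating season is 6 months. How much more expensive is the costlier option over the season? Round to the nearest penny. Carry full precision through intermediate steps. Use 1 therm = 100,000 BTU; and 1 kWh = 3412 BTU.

£1488.20

Heat load = 373 therm × 100,000 = 37,300,000 BTU
Gas: input = 37,300,000 / 0.97 = 38,453,608 BTU = 384.5 therm → 384.5 × £1.01 = £388.38; + 6 × £10.23 standing = £449.76
Electric: 37,300,000 BTU / 3412 = 10,930 kWh → × £0.172 = £1,880.30; + 6 × £9.61 standing = £1,937.96
Difference = |£449.76 − £1,937.96| = £1,488.20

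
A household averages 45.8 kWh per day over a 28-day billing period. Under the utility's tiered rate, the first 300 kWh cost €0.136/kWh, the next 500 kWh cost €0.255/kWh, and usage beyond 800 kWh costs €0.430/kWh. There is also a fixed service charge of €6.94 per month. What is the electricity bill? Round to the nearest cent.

Usage = 45.8 kWh/day × 28 days = 1282.4 kWh
First 300 kWh × €0.136 = €40.80
Next 500 kWh × €0.255 = €127.50
Remaining 482.4 kWh × €0.430 = €207.43
Energy charge = €375.73; + service €6.94 = €382.67

€382.67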